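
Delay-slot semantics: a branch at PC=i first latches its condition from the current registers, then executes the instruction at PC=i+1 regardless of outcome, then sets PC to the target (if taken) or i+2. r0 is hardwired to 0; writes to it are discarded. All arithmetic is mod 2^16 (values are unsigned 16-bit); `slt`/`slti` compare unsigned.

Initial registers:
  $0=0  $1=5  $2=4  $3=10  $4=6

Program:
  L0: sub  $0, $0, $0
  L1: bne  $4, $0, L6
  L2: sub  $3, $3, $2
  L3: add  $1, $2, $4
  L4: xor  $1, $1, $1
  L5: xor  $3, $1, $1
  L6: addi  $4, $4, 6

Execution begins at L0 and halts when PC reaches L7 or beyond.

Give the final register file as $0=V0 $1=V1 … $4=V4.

[0] sub  $0, $0, $0  →  {$0:0, $1:5, $2:4, $3:10, $4:6}
[1] bne  $4, $0, L6  →  {$0:0, $1:5, $2:4, $3:10, $4:6}  ⟨branch taken⟩
[2] sub  $3, $3, $2  →  {$0:0, $1:5, $2:4, $3:6, $4:6}
[6] addi  $4, $4, 6  →  {$0:0, $1:5, $2:4, $3:6, $4:12}

$0=0 $1=5 $2=4 $3=6 $4=12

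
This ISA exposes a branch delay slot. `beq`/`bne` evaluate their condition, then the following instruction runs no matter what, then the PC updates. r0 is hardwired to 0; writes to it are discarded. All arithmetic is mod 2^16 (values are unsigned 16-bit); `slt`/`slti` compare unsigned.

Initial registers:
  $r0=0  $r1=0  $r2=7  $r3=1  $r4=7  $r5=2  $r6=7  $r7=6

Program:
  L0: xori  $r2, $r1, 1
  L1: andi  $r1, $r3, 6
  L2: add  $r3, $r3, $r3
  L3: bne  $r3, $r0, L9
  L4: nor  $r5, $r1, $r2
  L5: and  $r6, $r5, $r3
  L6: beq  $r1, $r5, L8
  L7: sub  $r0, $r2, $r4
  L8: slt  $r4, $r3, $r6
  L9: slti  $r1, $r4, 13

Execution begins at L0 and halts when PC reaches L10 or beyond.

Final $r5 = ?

#0 xori  $r2, $r1, 1 ; 0/0/1/1/7/2/7/6
#1 andi  $r1, $r3, 6 ; 0/0/1/1/7/2/7/6
#2 add  $r3, $r3, $r3 ; 0/0/1/2/7/2/7/6
#3 bne  $r3, $r0, L9 ; 0/0/1/2/7/2/7/6 ; →target
#4 nor  $r5, $r1, $r2 ; 0/0/1/2/7/65534/7/6
#9 slti  $r1, $r4, 13 ; 0/1/1/2/7/65534/7/6

65534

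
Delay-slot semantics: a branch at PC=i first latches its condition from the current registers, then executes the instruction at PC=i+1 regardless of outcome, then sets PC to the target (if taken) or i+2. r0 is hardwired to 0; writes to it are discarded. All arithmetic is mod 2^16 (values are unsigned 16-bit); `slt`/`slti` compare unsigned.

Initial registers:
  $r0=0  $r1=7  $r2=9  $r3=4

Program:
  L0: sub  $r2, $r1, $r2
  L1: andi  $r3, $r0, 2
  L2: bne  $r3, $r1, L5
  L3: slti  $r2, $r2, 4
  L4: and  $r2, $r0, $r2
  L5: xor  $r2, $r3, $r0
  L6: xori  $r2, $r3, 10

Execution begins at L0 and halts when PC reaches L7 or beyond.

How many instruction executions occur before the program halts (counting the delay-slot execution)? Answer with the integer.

6

[0] sub  $r2, $r1, $r2  →  {$r0:0, $r1:7, $r2:65534, $r3:4}
[1] andi  $r3, $r0, 2  →  {$r0:0, $r1:7, $r2:65534, $r3:0}
[2] bne  $r3, $r1, L5  →  {$r0:0, $r1:7, $r2:65534, $r3:0}  ⟨branch taken⟩
[3] slti  $r2, $r2, 4  →  {$r0:0, $r1:7, $r2:0, $r3:0}
[5] xor  $r2, $r3, $r0  →  {$r0:0, $r1:7, $r2:0, $r3:0}
[6] xori  $r2, $r3, 10  →  {$r0:0, $r1:7, $r2:10, $r3:0}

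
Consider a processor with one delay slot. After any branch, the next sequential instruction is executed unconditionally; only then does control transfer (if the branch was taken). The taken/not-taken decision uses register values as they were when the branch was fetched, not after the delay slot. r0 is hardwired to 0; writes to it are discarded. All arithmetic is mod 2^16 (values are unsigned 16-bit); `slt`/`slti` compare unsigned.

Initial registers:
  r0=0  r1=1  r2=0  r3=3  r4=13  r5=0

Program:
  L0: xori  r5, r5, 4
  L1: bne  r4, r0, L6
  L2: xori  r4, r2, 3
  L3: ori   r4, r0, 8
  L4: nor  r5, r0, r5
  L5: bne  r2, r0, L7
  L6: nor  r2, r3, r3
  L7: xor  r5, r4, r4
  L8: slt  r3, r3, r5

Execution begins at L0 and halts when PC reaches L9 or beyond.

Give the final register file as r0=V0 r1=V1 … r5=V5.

[0] xori  r5, r5, 4  →  {r0:0, r1:1, r2:0, r3:3, r4:13, r5:4}
[1] bne  r4, r0, L6  →  {r0:0, r1:1, r2:0, r3:3, r4:13, r5:4}  ⟨branch taken⟩
[2] xori  r4, r2, 3  →  {r0:0, r1:1, r2:0, r3:3, r4:3, r5:4}
[6] nor  r2, r3, r3  →  {r0:0, r1:1, r2:65532, r3:3, r4:3, r5:4}
[7] xor  r5, r4, r4  →  {r0:0, r1:1, r2:65532, r3:3, r4:3, r5:0}
[8] slt  r3, r3, r5  →  {r0:0, r1:1, r2:65532, r3:0, r4:3, r5:0}

r0=0 r1=1 r2=65532 r3=0 r4=3 r5=0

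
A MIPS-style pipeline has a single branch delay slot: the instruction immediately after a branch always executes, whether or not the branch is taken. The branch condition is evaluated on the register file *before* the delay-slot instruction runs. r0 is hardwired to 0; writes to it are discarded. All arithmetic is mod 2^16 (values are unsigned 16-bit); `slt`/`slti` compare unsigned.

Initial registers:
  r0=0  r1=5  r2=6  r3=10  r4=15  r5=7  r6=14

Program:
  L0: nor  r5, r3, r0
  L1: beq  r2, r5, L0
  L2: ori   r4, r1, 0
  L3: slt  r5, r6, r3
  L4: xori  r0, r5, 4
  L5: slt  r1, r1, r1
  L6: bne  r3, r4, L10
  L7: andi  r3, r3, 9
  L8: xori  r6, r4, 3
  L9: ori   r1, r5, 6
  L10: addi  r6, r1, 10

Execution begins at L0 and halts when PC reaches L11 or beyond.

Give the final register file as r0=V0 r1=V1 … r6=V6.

PC=0  nor  r5, r3, r0        | r0=0 r1=5 r2=6 r3=10 r4=15 r5=65525 r6=14
PC=1  beq  r2, r5, L0        | r0=0 r1=5 r2=6 r3=10 r4=15 r5=65525 r6=14  [not taken]
PC=2  ori   r4, r1, 0        | r0=0 r1=5 r2=6 r3=10 r4=5 r5=65525 r6=14
PC=3  slt  r5, r6, r3        | r0=0 r1=5 r2=6 r3=10 r4=5 r5=0 r6=14
PC=4  xori  r0, r5, 4        | r0=0 r1=5 r2=6 r3=10 r4=5 r5=0 r6=14
PC=5  slt  r1, r1, r1        | r0=0 r1=0 r2=6 r3=10 r4=5 r5=0 r6=14
PC=6  bne  r3, r4, L10       | r0=0 r1=0 r2=6 r3=10 r4=5 r5=0 r6=14  [TAKEN]
PC=7  andi  r3, r3, 9        | r0=0 r1=0 r2=6 r3=8 r4=5 r5=0 r6=14
PC=10 addi  r6, r1, 10       | r0=0 r1=0 r2=6 r3=8 r4=5 r5=0 r6=10

r0=0 r1=0 r2=6 r3=8 r4=5 r5=0 r6=10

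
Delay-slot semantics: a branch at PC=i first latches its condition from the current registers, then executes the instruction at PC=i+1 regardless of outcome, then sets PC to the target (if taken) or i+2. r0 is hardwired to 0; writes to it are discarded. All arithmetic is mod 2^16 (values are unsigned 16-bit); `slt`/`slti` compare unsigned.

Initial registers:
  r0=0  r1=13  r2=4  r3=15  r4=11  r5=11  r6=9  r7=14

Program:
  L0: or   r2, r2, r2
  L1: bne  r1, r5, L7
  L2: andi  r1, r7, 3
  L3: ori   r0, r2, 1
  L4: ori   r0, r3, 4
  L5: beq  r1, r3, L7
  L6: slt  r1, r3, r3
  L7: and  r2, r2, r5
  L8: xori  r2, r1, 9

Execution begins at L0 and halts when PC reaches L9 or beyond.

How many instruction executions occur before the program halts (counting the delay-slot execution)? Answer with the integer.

5

#0 or   r2, r2, r2 ; 0/13/4/15/11/11/9/14
#1 bne  r1, r5, L7 ; 0/13/4/15/11/11/9/14 ; →target
#2 andi  r1, r7, 3 ; 0/2/4/15/11/11/9/14
#7 and  r2, r2, r5 ; 0/2/0/15/11/11/9/14
#8 xori  r2, r1, 9 ; 0/2/11/15/11/11/9/14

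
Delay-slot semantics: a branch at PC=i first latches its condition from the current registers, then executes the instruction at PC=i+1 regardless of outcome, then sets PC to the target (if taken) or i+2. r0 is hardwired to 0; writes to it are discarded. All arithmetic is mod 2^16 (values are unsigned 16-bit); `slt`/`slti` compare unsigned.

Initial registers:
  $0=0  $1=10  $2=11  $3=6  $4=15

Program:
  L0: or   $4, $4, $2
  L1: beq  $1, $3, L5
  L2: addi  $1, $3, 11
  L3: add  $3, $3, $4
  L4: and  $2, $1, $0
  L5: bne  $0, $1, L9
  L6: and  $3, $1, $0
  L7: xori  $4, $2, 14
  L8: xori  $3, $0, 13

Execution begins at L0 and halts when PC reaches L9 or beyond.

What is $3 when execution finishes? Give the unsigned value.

0

  step pc=0: or   $4, $4, $2  regs=(0,10,11,6,15)
  step pc=1: beq  $1, $3, L5  cond=F  regs=(0,10,11,6,15)
  step pc=2: addi  $1, $3, 11  regs=(0,17,11,6,15)
  step pc=3: add  $3, $3, $4  regs=(0,17,11,21,15)
  step pc=4: and  $2, $1, $0  regs=(0,17,0,21,15)
  step pc=5: bne  $0, $1, L9  cond=T  regs=(0,17,0,21,15)
  step pc=6: and  $3, $1, $0  regs=(0,17,0,0,15)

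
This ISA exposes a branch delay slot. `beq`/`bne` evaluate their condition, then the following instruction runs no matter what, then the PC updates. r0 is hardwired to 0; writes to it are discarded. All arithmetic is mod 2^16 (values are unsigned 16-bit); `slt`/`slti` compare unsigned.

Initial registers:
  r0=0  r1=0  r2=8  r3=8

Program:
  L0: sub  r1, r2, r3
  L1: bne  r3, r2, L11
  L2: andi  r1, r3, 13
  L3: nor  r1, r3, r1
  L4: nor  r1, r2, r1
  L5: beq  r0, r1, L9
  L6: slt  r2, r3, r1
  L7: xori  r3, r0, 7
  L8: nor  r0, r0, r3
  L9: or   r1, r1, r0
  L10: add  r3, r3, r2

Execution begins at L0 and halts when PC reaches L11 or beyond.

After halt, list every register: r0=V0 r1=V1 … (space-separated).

r0=0 r1=0 r2=0 r3=8

[0] sub  r1, r2, r3  →  {r0:0, r1:0, r2:8, r3:8}
[1] bne  r3, r2, L11  →  {r0:0, r1:0, r2:8, r3:8}  ⟨branch fallthrough⟩
[2] andi  r1, r3, 13  →  {r0:0, r1:8, r2:8, r3:8}
[3] nor  r1, r3, r1  →  {r0:0, r1:65527, r2:8, r3:8}
[4] nor  r1, r2, r1  →  {r0:0, r1:0, r2:8, r3:8}
[5] beq  r0, r1, L9  →  {r0:0, r1:0, r2:8, r3:8}  ⟨branch taken⟩
[6] slt  r2, r3, r1  →  {r0:0, r1:0, r2:0, r3:8}
[9] or   r1, r1, r0  →  {r0:0, r1:0, r2:0, r3:8}
[10] add  r3, r3, r2  →  {r0:0, r1:0, r2:0, r3:8}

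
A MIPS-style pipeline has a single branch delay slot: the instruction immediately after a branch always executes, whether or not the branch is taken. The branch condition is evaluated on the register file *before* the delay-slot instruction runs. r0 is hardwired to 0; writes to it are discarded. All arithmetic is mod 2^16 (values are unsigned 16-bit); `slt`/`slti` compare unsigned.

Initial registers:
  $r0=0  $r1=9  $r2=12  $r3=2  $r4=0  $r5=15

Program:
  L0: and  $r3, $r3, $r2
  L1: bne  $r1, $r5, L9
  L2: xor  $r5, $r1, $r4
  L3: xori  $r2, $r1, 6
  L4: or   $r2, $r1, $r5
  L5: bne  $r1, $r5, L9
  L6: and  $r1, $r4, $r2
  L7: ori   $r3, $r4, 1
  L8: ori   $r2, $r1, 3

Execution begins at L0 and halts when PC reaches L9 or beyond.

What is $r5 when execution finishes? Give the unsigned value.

  step pc=0: and  $r3, $r3, $r2  regs=(0,9,12,0,0,15)
  step pc=1: bne  $r1, $r5, L9  cond=T  regs=(0,9,12,0,0,15)
  step pc=2: xor  $r5, $r1, $r4  regs=(0,9,12,0,0,9)

9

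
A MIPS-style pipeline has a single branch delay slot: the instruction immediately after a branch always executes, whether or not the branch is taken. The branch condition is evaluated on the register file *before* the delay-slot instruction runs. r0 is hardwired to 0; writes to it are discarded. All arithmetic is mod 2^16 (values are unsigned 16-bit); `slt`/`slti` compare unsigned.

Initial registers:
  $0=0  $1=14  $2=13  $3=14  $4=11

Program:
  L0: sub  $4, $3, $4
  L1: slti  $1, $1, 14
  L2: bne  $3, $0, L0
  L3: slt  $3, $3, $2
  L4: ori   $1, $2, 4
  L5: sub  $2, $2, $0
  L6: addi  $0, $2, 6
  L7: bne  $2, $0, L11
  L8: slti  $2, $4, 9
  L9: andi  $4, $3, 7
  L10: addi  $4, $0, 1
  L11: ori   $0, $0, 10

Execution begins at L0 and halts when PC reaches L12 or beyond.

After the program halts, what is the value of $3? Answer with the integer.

1

  step pc=0: sub  $4, $3, $4  regs=(0,14,13,14,3)
  step pc=1: slti  $1, $1, 14  regs=(0,0,13,14,3)
  step pc=2: bne  $3, $0, L0  cond=T  regs=(0,0,13,14,3)
  step pc=3: slt  $3, $3, $2  regs=(0,0,13,0,3)
  step pc=0: sub  $4, $3, $4  regs=(0,0,13,0,65533)
  step pc=1: slti  $1, $1, 14  regs=(0,1,13,0,65533)
  step pc=2: bne  $3, $0, L0  cond=F  regs=(0,1,13,0,65533)
  step pc=3: slt  $3, $3, $2  regs=(0,1,13,1,65533)
  step pc=4: ori   $1, $2, 4  regs=(0,13,13,1,65533)
  step pc=5: sub  $2, $2, $0  regs=(0,13,13,1,65533)
  step pc=6: addi  $0, $2, 6  regs=(0,13,13,1,65533)
  step pc=7: bne  $2, $0, L11  cond=T  regs=(0,13,13,1,65533)
  step pc=8: slti  $2, $4, 9  regs=(0,13,0,1,65533)
  step pc=11: ori   $0, $0, 10  regs=(0,13,0,1,65533)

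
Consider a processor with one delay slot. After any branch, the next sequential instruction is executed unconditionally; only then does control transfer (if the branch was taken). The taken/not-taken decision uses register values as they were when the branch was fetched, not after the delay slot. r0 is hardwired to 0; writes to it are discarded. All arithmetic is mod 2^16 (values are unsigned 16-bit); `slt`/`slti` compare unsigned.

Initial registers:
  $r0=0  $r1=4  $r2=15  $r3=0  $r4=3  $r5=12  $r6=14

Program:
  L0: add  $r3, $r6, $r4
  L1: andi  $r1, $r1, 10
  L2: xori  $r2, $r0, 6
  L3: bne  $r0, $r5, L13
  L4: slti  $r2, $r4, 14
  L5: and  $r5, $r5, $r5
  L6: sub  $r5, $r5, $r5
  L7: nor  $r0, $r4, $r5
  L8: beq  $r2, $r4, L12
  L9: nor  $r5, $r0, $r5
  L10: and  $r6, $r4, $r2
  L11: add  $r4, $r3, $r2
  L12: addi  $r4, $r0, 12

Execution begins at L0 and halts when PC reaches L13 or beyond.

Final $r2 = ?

#0 add  $r3, $r6, $r4 ; 0/4/15/17/3/12/14
#1 andi  $r1, $r1, 10 ; 0/0/15/17/3/12/14
#2 xori  $r2, $r0, 6 ; 0/0/6/17/3/12/14
#3 bne  $r0, $r5, L13 ; 0/0/6/17/3/12/14 ; →target
#4 slti  $r2, $r4, 14 ; 0/0/1/17/3/12/14

1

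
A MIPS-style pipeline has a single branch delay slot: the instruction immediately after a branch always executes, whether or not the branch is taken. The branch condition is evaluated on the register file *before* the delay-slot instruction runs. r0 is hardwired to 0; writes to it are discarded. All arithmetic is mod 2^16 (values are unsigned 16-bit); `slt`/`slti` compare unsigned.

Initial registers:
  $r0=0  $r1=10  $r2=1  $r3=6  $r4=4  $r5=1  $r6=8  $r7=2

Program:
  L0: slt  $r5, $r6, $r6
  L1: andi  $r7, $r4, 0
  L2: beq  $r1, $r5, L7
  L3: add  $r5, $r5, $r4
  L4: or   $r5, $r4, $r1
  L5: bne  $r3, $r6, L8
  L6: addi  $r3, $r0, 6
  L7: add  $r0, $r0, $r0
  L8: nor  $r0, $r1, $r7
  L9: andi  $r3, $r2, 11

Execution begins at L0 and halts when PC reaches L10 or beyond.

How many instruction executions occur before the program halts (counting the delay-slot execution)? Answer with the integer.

9

PC=0  slt  $r5, $r6, $r6     | $r0=0 $r1=10 $r2=1 $r3=6 $r4=4 $r5=0 $r6=8 $r7=2
PC=1  andi  $r7, $r4, 0      | $r0=0 $r1=10 $r2=1 $r3=6 $r4=4 $r5=0 $r6=8 $r7=0
PC=2  beq  $r1, $r5, L7      | $r0=0 $r1=10 $r2=1 $r3=6 $r4=4 $r5=0 $r6=8 $r7=0  [not taken]
PC=3  add  $r5, $r5, $r4     | $r0=0 $r1=10 $r2=1 $r3=6 $r4=4 $r5=4 $r6=8 $r7=0
PC=4  or   $r5, $r4, $r1     | $r0=0 $r1=10 $r2=1 $r3=6 $r4=4 $r5=14 $r6=8 $r7=0
PC=5  bne  $r3, $r6, L8      | $r0=0 $r1=10 $r2=1 $r3=6 $r4=4 $r5=14 $r6=8 $r7=0  [TAKEN]
PC=6  addi  $r3, $r0, 6      | $r0=0 $r1=10 $r2=1 $r3=6 $r4=4 $r5=14 $r6=8 $r7=0
PC=8  nor  $r0, $r1, $r7     | $r0=0 $r1=10 $r2=1 $r3=6 $r4=4 $r5=14 $r6=8 $r7=0
PC=9  andi  $r3, $r2, 11     | $r0=0 $r1=10 $r2=1 $r3=1 $r4=4 $r5=14 $r6=8 $r7=0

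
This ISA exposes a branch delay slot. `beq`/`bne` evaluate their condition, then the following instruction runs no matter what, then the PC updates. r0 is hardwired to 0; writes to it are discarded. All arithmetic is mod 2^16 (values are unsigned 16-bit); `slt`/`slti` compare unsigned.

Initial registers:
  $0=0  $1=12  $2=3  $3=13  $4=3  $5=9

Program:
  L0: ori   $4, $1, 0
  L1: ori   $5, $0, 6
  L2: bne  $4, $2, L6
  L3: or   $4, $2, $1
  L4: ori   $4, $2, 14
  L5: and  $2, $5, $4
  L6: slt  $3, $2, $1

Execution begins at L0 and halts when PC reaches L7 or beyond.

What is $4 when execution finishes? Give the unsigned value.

[0] ori   $4, $1, 0  →  {$0:0, $1:12, $2:3, $3:13, $4:12, $5:9}
[1] ori   $5, $0, 6  →  {$0:0, $1:12, $2:3, $3:13, $4:12, $5:6}
[2] bne  $4, $2, L6  →  {$0:0, $1:12, $2:3, $3:13, $4:12, $5:6}  ⟨branch taken⟩
[3] or   $4, $2, $1  →  {$0:0, $1:12, $2:3, $3:13, $4:15, $5:6}
[6] slt  $3, $2, $1  →  {$0:0, $1:12, $2:3, $3:1, $4:15, $5:6}

15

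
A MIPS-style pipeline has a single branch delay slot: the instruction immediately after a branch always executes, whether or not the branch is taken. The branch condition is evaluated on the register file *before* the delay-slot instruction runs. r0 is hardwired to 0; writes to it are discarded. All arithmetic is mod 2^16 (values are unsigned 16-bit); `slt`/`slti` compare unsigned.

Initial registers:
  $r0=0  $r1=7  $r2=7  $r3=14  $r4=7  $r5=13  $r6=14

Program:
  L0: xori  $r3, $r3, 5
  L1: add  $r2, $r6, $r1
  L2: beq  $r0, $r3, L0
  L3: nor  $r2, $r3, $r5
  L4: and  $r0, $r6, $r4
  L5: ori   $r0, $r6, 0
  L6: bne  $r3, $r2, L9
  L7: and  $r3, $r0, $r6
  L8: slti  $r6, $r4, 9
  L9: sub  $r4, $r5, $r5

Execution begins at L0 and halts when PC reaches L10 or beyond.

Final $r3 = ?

0

PC=0  xori  $r3, $r3, 5      | $r0=0 $r1=7 $r2=7 $r3=11 $r4=7 $r5=13 $r6=14
PC=1  add  $r2, $r6, $r1     | $r0=0 $r1=7 $r2=21 $r3=11 $r4=7 $r5=13 $r6=14
PC=2  beq  $r0, $r3, L0      | $r0=0 $r1=7 $r2=21 $r3=11 $r4=7 $r5=13 $r6=14  [not taken]
PC=3  nor  $r2, $r3, $r5     | $r0=0 $r1=7 $r2=65520 $r3=11 $r4=7 $r5=13 $r6=14
PC=4  and  $r0, $r6, $r4     | $r0=0 $r1=7 $r2=65520 $r3=11 $r4=7 $r5=13 $r6=14
PC=5  ori   $r0, $r6, 0      | $r0=0 $r1=7 $r2=65520 $r3=11 $r4=7 $r5=13 $r6=14
PC=6  bne  $r3, $r2, L9      | $r0=0 $r1=7 $r2=65520 $r3=11 $r4=7 $r5=13 $r6=14  [TAKEN]
PC=7  and  $r3, $r0, $r6     | $r0=0 $r1=7 $r2=65520 $r3=0 $r4=7 $r5=13 $r6=14
PC=9  sub  $r4, $r5, $r5     | $r0=0 $r1=7 $r2=65520 $r3=0 $r4=0 $r5=13 $r6=14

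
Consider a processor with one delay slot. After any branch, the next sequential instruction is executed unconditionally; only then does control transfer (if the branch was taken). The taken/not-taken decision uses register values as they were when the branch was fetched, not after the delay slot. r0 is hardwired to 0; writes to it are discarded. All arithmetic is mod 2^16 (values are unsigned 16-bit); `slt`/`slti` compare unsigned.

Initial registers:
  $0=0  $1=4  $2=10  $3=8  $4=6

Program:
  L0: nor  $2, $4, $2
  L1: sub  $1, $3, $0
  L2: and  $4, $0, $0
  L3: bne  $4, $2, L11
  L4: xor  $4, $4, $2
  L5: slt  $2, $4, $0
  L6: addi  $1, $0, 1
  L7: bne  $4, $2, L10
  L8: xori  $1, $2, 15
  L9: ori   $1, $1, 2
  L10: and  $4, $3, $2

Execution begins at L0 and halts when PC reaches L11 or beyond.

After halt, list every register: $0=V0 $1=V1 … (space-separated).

[0] nor  $2, $4, $2  →  {$0:0, $1:4, $2:65521, $3:8, $4:6}
[1] sub  $1, $3, $0  →  {$0:0, $1:8, $2:65521, $3:8, $4:6}
[2] and  $4, $0, $0  →  {$0:0, $1:8, $2:65521, $3:8, $4:0}
[3] bne  $4, $2, L11  →  {$0:0, $1:8, $2:65521, $3:8, $4:0}  ⟨branch taken⟩
[4] xor  $4, $4, $2  →  {$0:0, $1:8, $2:65521, $3:8, $4:65521}

$0=0 $1=8 $2=65521 $3=8 $4=65521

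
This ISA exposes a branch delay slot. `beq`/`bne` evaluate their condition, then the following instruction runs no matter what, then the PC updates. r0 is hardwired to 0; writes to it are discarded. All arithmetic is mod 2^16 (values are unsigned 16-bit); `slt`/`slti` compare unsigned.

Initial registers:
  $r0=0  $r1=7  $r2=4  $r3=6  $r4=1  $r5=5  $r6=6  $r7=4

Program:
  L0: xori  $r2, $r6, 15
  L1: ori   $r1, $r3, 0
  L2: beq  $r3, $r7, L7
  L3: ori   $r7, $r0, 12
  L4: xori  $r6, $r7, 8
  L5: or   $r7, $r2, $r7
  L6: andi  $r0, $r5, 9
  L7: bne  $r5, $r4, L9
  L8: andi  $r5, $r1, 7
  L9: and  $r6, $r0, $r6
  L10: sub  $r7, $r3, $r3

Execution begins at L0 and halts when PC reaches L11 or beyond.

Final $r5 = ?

6

#0 xori  $r2, $r6, 15 ; 0/7/9/6/1/5/6/4
#1 ori   $r1, $r3, 0 ; 0/6/9/6/1/5/6/4
#2 beq  $r3, $r7, L7 ; 0/6/9/6/1/5/6/4 ; →fallthru
#3 ori   $r7, $r0, 12 ; 0/6/9/6/1/5/6/12
#4 xori  $r6, $r7, 8 ; 0/6/9/6/1/5/4/12
#5 or   $r7, $r2, $r7 ; 0/6/9/6/1/5/4/13
#6 andi  $r0, $r5, 9 ; 0/6/9/6/1/5/4/13
#7 bne  $r5, $r4, L9 ; 0/6/9/6/1/5/4/13 ; →target
#8 andi  $r5, $r1, 7 ; 0/6/9/6/1/6/4/13
#9 and  $r6, $r0, $r6 ; 0/6/9/6/1/6/0/13
#10 sub  $r7, $r3, $r3 ; 0/6/9/6/1/6/0/0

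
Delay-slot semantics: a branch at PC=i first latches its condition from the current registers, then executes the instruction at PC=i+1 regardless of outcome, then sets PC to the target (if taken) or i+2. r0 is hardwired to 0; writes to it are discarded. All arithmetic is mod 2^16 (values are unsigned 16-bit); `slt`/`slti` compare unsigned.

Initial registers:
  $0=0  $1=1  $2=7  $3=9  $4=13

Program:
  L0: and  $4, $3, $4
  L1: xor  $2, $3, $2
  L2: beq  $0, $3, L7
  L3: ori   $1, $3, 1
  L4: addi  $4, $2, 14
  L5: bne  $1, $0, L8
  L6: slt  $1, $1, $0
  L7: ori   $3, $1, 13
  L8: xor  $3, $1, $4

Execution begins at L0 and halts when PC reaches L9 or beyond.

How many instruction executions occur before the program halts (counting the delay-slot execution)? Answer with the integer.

8

PC=0  and  $4, $3, $4        | $0=0 $1=1 $2=7 $3=9 $4=9
PC=1  xor  $2, $3, $2        | $0=0 $1=1 $2=14 $3=9 $4=9
PC=2  beq  $0, $3, L7        | $0=0 $1=1 $2=14 $3=9 $4=9  [not taken]
PC=3  ori   $1, $3, 1        | $0=0 $1=9 $2=14 $3=9 $4=9
PC=4  addi  $4, $2, 14       | $0=0 $1=9 $2=14 $3=9 $4=28
PC=5  bne  $1, $0, L8        | $0=0 $1=9 $2=14 $3=9 $4=28  [TAKEN]
PC=6  slt  $1, $1, $0        | $0=0 $1=0 $2=14 $3=9 $4=28
PC=8  xor  $3, $1, $4        | $0=0 $1=0 $2=14 $3=28 $4=28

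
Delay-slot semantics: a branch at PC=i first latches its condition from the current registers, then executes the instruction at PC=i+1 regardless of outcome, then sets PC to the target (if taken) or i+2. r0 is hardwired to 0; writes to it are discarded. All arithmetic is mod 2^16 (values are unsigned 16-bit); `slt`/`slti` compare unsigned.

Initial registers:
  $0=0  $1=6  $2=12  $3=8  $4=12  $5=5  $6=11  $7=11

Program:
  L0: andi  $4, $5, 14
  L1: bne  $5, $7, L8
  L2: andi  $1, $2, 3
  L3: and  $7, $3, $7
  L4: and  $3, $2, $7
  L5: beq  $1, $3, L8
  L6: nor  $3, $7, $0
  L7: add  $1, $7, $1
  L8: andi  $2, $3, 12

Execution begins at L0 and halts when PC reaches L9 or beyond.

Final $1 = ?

  step pc=0: andi  $4, $5, 14  regs=(0,6,12,8,4,5,11,11)
  step pc=1: bne  $5, $7, L8  cond=T  regs=(0,6,12,8,4,5,11,11)
  step pc=2: andi  $1, $2, 3  regs=(0,0,12,8,4,5,11,11)
  step pc=8: andi  $2, $3, 12  regs=(0,0,8,8,4,5,11,11)

0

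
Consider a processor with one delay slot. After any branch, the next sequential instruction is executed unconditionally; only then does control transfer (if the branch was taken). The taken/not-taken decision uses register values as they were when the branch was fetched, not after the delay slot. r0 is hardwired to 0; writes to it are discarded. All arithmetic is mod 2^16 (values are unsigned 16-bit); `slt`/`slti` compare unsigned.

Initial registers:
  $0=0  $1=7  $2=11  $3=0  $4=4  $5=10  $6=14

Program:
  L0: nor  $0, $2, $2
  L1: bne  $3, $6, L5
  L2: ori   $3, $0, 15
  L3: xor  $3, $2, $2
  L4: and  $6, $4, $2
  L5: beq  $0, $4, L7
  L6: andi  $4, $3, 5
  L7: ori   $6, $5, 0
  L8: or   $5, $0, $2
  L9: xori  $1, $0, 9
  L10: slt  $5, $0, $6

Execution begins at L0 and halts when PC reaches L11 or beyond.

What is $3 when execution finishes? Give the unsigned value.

15

[0] nor  $0, $2, $2  →  {$0:0, $1:7, $2:11, $3:0, $4:4, $5:10, $6:14}
[1] bne  $3, $6, L5  →  {$0:0, $1:7, $2:11, $3:0, $4:4, $5:10, $6:14}  ⟨branch taken⟩
[2] ori   $3, $0, 15  →  {$0:0, $1:7, $2:11, $3:15, $4:4, $5:10, $6:14}
[5] beq  $0, $4, L7  →  {$0:0, $1:7, $2:11, $3:15, $4:4, $5:10, $6:14}  ⟨branch fallthrough⟩
[6] andi  $4, $3, 5  →  {$0:0, $1:7, $2:11, $3:15, $4:5, $5:10, $6:14}
[7] ori   $6, $5, 0  →  {$0:0, $1:7, $2:11, $3:15, $4:5, $5:10, $6:10}
[8] or   $5, $0, $2  →  {$0:0, $1:7, $2:11, $3:15, $4:5, $5:11, $6:10}
[9] xori  $1, $0, 9  →  {$0:0, $1:9, $2:11, $3:15, $4:5, $5:11, $6:10}
[10] slt  $5, $0, $6  →  {$0:0, $1:9, $2:11, $3:15, $4:5, $5:1, $6:10}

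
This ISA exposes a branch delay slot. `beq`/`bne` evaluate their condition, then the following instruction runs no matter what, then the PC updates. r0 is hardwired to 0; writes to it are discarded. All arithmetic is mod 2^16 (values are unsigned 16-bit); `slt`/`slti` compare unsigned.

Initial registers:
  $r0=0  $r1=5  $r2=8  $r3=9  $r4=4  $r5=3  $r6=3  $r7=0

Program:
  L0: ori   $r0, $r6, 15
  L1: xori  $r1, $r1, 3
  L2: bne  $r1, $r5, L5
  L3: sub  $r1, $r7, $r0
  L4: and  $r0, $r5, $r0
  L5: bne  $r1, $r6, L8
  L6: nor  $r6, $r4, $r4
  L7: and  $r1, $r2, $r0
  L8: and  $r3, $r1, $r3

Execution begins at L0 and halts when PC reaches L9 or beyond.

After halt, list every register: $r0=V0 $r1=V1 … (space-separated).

PC=0  ori   $r0, $r6, 15     | $r0=0 $r1=5 $r2=8 $r3=9 $r4=4 $r5=3 $r6=3 $r7=0
PC=1  xori  $r1, $r1, 3      | $r0=0 $r1=6 $r2=8 $r3=9 $r4=4 $r5=3 $r6=3 $r7=0
PC=2  bne  $r1, $r5, L5      | $r0=0 $r1=6 $r2=8 $r3=9 $r4=4 $r5=3 $r6=3 $r7=0  [TAKEN]
PC=3  sub  $r1, $r7, $r0     | $r0=0 $r1=0 $r2=8 $r3=9 $r4=4 $r5=3 $r6=3 $r7=0
PC=5  bne  $r1, $r6, L8      | $r0=0 $r1=0 $r2=8 $r3=9 $r4=4 $r5=3 $r6=3 $r7=0  [TAKEN]
PC=6  nor  $r6, $r4, $r4     | $r0=0 $r1=0 $r2=8 $r3=9 $r4=4 $r5=3 $r6=65531 $r7=0
PC=8  and  $r3, $r1, $r3     | $r0=0 $r1=0 $r2=8 $r3=0 $r4=4 $r5=3 $r6=65531 $r7=0

$r0=0 $r1=0 $r2=8 $r3=0 $r4=4 $r5=3 $r6=65531 $r7=0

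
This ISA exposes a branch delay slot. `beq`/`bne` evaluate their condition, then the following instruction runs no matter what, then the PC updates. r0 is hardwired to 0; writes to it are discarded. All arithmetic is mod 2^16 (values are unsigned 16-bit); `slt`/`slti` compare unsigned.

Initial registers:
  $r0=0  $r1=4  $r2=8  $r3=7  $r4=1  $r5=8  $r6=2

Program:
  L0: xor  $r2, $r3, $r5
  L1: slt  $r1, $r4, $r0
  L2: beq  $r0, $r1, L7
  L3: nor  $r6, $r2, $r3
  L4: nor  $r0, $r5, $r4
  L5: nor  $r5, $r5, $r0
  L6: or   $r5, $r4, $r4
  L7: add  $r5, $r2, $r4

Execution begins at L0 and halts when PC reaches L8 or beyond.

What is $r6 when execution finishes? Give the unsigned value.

65520

[0] xor  $r2, $r3, $r5  →  {$r0:0, $r1:4, $r2:15, $r3:7, $r4:1, $r5:8, $r6:2}
[1] slt  $r1, $r4, $r0  →  {$r0:0, $r1:0, $r2:15, $r3:7, $r4:1, $r5:8, $r6:2}
[2] beq  $r0, $r1, L7  →  {$r0:0, $r1:0, $r2:15, $r3:7, $r4:1, $r5:8, $r6:2}  ⟨branch taken⟩
[3] nor  $r6, $r2, $r3  →  {$r0:0, $r1:0, $r2:15, $r3:7, $r4:1, $r5:8, $r6:65520}
[7] add  $r5, $r2, $r4  →  {$r0:0, $r1:0, $r2:15, $r3:7, $r4:1, $r5:16, $r6:65520}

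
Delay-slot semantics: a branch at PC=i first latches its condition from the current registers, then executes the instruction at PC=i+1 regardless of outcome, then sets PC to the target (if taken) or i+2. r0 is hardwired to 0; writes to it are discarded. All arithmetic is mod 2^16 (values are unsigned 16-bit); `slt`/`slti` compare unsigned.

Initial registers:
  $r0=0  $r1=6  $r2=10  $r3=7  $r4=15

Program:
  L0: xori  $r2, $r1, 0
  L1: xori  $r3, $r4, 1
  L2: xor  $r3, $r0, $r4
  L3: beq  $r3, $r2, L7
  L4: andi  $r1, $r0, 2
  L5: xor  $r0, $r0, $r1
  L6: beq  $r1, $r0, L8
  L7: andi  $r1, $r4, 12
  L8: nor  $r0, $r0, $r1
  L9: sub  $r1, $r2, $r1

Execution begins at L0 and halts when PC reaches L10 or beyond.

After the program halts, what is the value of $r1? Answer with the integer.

65530

PC=0  xori  $r2, $r1, 0      | $r0=0 $r1=6 $r2=6 $r3=7 $r4=15
PC=1  xori  $r3, $r4, 1      | $r0=0 $r1=6 $r2=6 $r3=14 $r4=15
PC=2  xor  $r3, $r0, $r4     | $r0=0 $r1=6 $r2=6 $r3=15 $r4=15
PC=3  beq  $r3, $r2, L7      | $r0=0 $r1=6 $r2=6 $r3=15 $r4=15  [not taken]
PC=4  andi  $r1, $r0, 2      | $r0=0 $r1=0 $r2=6 $r3=15 $r4=15
PC=5  xor  $r0, $r0, $r1     | $r0=0 $r1=0 $r2=6 $r3=15 $r4=15
PC=6  beq  $r1, $r0, L8      | $r0=0 $r1=0 $r2=6 $r3=15 $r4=15  [TAKEN]
PC=7  andi  $r1, $r4, 12     | $r0=0 $r1=12 $r2=6 $r3=15 $r4=15
PC=8  nor  $r0, $r0, $r1     | $r0=0 $r1=12 $r2=6 $r3=15 $r4=15
PC=9  sub  $r1, $r2, $r1     | $r0=0 $r1=65530 $r2=6 $r3=15 $r4=15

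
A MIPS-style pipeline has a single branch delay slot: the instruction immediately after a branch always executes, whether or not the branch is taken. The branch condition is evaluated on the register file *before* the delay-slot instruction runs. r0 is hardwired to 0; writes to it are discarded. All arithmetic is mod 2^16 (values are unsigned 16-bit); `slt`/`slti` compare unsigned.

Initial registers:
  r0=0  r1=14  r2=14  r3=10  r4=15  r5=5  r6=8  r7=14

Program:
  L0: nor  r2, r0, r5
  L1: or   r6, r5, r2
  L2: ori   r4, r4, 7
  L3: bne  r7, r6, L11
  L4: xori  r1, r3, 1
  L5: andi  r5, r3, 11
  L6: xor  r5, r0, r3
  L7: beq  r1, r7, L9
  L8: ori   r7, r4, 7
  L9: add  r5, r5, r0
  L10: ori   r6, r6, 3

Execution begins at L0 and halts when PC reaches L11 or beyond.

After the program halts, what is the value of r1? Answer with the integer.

11

#0 nor  r2, r0, r5 ; 0/14/65530/10/15/5/8/14
#1 or   r6, r5, r2 ; 0/14/65530/10/15/5/65535/14
#2 ori   r4, r4, 7 ; 0/14/65530/10/15/5/65535/14
#3 bne  r7, r6, L11 ; 0/14/65530/10/15/5/65535/14 ; →target
#4 xori  r1, r3, 1 ; 0/11/65530/10/15/5/65535/14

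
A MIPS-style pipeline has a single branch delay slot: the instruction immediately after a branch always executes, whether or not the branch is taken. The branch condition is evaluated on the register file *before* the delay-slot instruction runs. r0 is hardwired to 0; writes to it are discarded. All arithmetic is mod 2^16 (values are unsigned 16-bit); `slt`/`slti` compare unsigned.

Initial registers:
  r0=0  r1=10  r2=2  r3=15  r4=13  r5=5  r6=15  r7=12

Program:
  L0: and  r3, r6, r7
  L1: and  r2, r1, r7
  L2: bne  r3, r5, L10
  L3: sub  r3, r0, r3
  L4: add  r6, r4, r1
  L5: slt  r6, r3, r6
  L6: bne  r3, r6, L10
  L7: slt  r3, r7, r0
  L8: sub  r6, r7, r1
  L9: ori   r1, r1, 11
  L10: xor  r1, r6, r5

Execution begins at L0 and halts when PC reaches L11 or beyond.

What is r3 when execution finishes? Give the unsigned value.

  step pc=0: and  r3, r6, r7  regs=(0,10,2,12,13,5,15,12)
  step pc=1: and  r2, r1, r7  regs=(0,10,8,12,13,5,15,12)
  step pc=2: bne  r3, r5, L10  cond=T  regs=(0,10,8,12,13,5,15,12)
  step pc=3: sub  r3, r0, r3  regs=(0,10,8,65524,13,5,15,12)
  step pc=10: xor  r1, r6, r5  regs=(0,10,8,65524,13,5,15,12)

65524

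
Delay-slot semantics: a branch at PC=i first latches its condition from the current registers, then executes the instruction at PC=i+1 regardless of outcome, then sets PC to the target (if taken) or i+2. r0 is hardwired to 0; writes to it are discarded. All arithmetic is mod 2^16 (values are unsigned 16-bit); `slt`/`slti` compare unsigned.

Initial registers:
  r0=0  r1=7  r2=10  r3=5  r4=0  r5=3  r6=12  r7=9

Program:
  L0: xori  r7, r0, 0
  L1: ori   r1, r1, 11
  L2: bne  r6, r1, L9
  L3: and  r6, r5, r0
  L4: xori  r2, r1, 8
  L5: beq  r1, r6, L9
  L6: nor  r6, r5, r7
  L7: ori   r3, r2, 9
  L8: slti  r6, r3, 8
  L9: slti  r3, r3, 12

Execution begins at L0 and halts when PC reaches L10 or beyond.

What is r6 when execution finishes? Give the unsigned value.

0

PC=0  xori  r7, r0, 0        | r0=0 r1=7 r2=10 r3=5 r4=0 r5=3 r6=12 r7=0
PC=1  ori   r1, r1, 11       | r0=0 r1=15 r2=10 r3=5 r4=0 r5=3 r6=12 r7=0
PC=2  bne  r6, r1, L9        | r0=0 r1=15 r2=10 r3=5 r4=0 r5=3 r6=12 r7=0  [TAKEN]
PC=3  and  r6, r5, r0        | r0=0 r1=15 r2=10 r3=5 r4=0 r5=3 r6=0 r7=0
PC=9  slti  r3, r3, 12       | r0=0 r1=15 r2=10 r3=1 r4=0 r5=3 r6=0 r7=0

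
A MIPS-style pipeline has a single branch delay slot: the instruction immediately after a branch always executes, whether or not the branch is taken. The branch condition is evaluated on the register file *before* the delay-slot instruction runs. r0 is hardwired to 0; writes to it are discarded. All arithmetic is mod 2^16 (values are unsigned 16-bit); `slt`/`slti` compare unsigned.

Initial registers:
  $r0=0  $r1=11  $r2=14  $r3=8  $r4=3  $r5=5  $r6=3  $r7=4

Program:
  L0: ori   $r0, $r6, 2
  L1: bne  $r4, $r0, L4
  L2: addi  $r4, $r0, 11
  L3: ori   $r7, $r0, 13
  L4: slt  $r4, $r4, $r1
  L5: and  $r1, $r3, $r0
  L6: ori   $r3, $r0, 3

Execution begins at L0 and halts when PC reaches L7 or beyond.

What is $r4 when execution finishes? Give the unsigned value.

  step pc=0: ori   $r0, $r6, 2  regs=(0,11,14,8,3,5,3,4)
  step pc=1: bne  $r4, $r0, L4  cond=T  regs=(0,11,14,8,3,5,3,4)
  step pc=2: addi  $r4, $r0, 11  regs=(0,11,14,8,11,5,3,4)
  step pc=4: slt  $r4, $r4, $r1  regs=(0,11,14,8,0,5,3,4)
  step pc=5: and  $r1, $r3, $r0  regs=(0,0,14,8,0,5,3,4)
  step pc=6: ori   $r3, $r0, 3  regs=(0,0,14,3,0,5,3,4)

0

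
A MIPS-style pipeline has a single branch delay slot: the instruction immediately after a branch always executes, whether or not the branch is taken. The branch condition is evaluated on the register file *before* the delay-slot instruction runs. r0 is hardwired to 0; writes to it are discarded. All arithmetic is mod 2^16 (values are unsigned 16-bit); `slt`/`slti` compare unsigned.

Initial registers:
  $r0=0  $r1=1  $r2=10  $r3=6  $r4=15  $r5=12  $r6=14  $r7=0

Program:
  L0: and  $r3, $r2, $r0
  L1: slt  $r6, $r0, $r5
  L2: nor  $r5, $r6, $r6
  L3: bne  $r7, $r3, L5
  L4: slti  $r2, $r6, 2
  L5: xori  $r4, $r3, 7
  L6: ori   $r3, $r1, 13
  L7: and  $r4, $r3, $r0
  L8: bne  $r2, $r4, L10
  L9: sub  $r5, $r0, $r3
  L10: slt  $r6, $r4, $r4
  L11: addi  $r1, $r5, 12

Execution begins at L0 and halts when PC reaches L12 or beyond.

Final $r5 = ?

65523

PC=0  and  $r3, $r2, $r0     | $r0=0 $r1=1 $r2=10 $r3=0 $r4=15 $r5=12 $r6=14 $r7=0
PC=1  slt  $r6, $r0, $r5     | $r0=0 $r1=1 $r2=10 $r3=0 $r4=15 $r5=12 $r6=1 $r7=0
PC=2  nor  $r5, $r6, $r6     | $r0=0 $r1=1 $r2=10 $r3=0 $r4=15 $r5=65534 $r6=1 $r7=0
PC=3  bne  $r7, $r3, L5      | $r0=0 $r1=1 $r2=10 $r3=0 $r4=15 $r5=65534 $r6=1 $r7=0  [not taken]
PC=4  slti  $r2, $r6, 2      | $r0=0 $r1=1 $r2=1 $r3=0 $r4=15 $r5=65534 $r6=1 $r7=0
PC=5  xori  $r4, $r3, 7      | $r0=0 $r1=1 $r2=1 $r3=0 $r4=7 $r5=65534 $r6=1 $r7=0
PC=6  ori   $r3, $r1, 13     | $r0=0 $r1=1 $r2=1 $r3=13 $r4=7 $r5=65534 $r6=1 $r7=0
PC=7  and  $r4, $r3, $r0     | $r0=0 $r1=1 $r2=1 $r3=13 $r4=0 $r5=65534 $r6=1 $r7=0
PC=8  bne  $r2, $r4, L10     | $r0=0 $r1=1 $r2=1 $r3=13 $r4=0 $r5=65534 $r6=1 $r7=0  [TAKEN]
PC=9  sub  $r5, $r0, $r3     | $r0=0 $r1=1 $r2=1 $r3=13 $r4=0 $r5=65523 $r6=1 $r7=0
PC=10 slt  $r6, $r4, $r4     | $r0=0 $r1=1 $r2=1 $r3=13 $r4=0 $r5=65523 $r6=0 $r7=0
PC=11 addi  $r1, $r5, 12     | $r0=0 $r1=65535 $r2=1 $r3=13 $r4=0 $r5=65523 $r6=0 $r7=0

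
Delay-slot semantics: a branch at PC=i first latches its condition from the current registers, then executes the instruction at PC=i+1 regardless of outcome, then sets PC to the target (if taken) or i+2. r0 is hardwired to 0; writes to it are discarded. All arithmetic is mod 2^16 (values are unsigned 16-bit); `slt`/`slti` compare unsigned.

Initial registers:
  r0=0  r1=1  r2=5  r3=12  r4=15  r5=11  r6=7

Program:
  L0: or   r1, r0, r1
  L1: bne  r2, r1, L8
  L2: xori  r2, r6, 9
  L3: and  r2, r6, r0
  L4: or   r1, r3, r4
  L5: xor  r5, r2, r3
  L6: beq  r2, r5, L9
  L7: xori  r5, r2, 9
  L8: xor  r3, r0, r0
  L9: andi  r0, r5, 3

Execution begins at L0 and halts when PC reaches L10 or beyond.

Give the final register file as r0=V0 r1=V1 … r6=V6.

r0=0 r1=1 r2=14 r3=0 r4=15 r5=11 r6=7

  step pc=0: or   r1, r0, r1  regs=(0,1,5,12,15,11,7)
  step pc=1: bne  r2, r1, L8  cond=T  regs=(0,1,5,12,15,11,7)
  step pc=2: xori  r2, r6, 9  regs=(0,1,14,12,15,11,7)
  step pc=8: xor  r3, r0, r0  regs=(0,1,14,0,15,11,7)
  step pc=9: andi  r0, r5, 3  regs=(0,1,14,0,15,11,7)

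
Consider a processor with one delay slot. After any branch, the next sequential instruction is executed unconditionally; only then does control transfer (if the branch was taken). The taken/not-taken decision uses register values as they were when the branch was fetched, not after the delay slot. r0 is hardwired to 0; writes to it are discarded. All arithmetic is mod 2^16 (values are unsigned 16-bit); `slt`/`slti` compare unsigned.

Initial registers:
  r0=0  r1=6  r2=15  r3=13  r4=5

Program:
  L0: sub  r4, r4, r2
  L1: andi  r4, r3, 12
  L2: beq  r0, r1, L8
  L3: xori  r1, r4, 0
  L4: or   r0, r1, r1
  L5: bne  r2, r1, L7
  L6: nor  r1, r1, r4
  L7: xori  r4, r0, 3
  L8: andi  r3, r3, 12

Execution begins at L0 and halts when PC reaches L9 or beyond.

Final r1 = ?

PC=0  sub  r4, r4, r2        | r0=0 r1=6 r2=15 r3=13 r4=65526
PC=1  andi  r4, r3, 12       | r0=0 r1=6 r2=15 r3=13 r4=12
PC=2  beq  r0, r1, L8        | r0=0 r1=6 r2=15 r3=13 r4=12  [not taken]
PC=3  xori  r1, r4, 0        | r0=0 r1=12 r2=15 r3=13 r4=12
PC=4  or   r0, r1, r1        | r0=0 r1=12 r2=15 r3=13 r4=12
PC=5  bne  r2, r1, L7        | r0=0 r1=12 r2=15 r3=13 r4=12  [TAKEN]
PC=6  nor  r1, r1, r4        | r0=0 r1=65523 r2=15 r3=13 r4=12
PC=7  xori  r4, r0, 3        | r0=0 r1=65523 r2=15 r3=13 r4=3
PC=8  andi  r3, r3, 12       | r0=0 r1=65523 r2=15 r3=12 r4=3

65523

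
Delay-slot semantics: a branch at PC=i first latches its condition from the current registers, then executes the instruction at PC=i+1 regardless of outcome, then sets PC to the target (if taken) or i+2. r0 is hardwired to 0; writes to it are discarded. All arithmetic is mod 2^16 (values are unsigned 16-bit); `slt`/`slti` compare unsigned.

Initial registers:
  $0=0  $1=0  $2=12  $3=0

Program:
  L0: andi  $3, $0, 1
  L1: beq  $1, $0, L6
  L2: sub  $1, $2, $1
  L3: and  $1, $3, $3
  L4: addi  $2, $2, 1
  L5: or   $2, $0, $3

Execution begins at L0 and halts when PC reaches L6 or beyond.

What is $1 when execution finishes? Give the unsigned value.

12

#0 andi  $3, $0, 1 ; 0/0/12/0
#1 beq  $1, $0, L6 ; 0/0/12/0 ; →target
#2 sub  $1, $2, $1 ; 0/12/12/0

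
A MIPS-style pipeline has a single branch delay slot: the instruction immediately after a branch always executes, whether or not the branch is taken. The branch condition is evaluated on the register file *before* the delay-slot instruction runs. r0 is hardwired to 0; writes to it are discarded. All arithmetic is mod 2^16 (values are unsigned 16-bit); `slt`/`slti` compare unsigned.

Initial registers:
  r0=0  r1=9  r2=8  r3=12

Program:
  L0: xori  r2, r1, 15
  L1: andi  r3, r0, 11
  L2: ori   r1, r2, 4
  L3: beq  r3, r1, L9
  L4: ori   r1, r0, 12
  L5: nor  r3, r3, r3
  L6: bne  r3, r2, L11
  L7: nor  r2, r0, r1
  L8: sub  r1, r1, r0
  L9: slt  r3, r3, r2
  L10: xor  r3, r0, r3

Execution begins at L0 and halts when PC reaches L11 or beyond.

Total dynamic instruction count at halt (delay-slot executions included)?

8

PC=0  xori  r2, r1, 15       | r0=0 r1=9 r2=6 r3=12
PC=1  andi  r3, r0, 11       | r0=0 r1=9 r2=6 r3=0
PC=2  ori   r1, r2, 4        | r0=0 r1=6 r2=6 r3=0
PC=3  beq  r3, r1, L9        | r0=0 r1=6 r2=6 r3=0  [not taken]
PC=4  ori   r1, r0, 12       | r0=0 r1=12 r2=6 r3=0
PC=5  nor  r3, r3, r3        | r0=0 r1=12 r2=6 r3=65535
PC=6  bne  r3, r2, L11       | r0=0 r1=12 r2=6 r3=65535  [TAKEN]
PC=7  nor  r2, r0, r1        | r0=0 r1=12 r2=65523 r3=65535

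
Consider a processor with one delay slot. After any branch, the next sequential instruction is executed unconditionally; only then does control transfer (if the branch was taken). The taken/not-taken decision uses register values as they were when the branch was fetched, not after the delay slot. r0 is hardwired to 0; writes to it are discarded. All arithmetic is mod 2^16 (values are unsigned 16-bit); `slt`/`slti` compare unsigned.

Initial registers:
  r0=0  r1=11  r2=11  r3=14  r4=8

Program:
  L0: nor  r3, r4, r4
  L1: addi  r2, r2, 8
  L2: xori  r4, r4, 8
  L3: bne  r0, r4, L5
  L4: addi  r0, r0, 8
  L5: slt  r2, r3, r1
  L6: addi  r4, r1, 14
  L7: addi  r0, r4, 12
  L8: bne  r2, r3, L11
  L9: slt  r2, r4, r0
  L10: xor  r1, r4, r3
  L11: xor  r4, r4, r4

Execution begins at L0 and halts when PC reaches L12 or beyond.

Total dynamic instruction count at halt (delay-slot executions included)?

11

PC=0  nor  r3, r4, r4        | r0=0 r1=11 r2=11 r3=65527 r4=8
PC=1  addi  r2, r2, 8        | r0=0 r1=11 r2=19 r3=65527 r4=8
PC=2  xori  r4, r4, 8        | r0=0 r1=11 r2=19 r3=65527 r4=0
PC=3  bne  r0, r4, L5        | r0=0 r1=11 r2=19 r3=65527 r4=0  [not taken]
PC=4  addi  r0, r0, 8        | r0=0 r1=11 r2=19 r3=65527 r4=0
PC=5  slt  r2, r3, r1        | r0=0 r1=11 r2=0 r3=65527 r4=0
PC=6  addi  r4, r1, 14       | r0=0 r1=11 r2=0 r3=65527 r4=25
PC=7  addi  r0, r4, 12       | r0=0 r1=11 r2=0 r3=65527 r4=25
PC=8  bne  r2, r3, L11       | r0=0 r1=11 r2=0 r3=65527 r4=25  [TAKEN]
PC=9  slt  r2, r4, r0        | r0=0 r1=11 r2=0 r3=65527 r4=25
PC=11 xor  r4, r4, r4        | r0=0 r1=11 r2=0 r3=65527 r4=0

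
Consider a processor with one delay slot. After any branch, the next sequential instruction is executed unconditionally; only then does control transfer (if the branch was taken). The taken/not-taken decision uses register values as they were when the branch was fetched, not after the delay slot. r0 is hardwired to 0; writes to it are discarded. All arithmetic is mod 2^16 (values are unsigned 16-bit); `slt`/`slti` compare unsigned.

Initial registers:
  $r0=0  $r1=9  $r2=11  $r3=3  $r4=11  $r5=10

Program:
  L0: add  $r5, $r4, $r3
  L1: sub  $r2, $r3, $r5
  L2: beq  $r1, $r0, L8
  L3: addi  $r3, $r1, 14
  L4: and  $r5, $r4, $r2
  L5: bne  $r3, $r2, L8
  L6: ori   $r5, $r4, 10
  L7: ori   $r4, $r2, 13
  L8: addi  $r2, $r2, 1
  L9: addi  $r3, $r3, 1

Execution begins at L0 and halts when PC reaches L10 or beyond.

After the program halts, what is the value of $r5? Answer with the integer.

11

#0 add  $r5, $r4, $r3 ; 0/9/11/3/11/14
#1 sub  $r2, $r3, $r5 ; 0/9/65525/3/11/14
#2 beq  $r1, $r0, L8 ; 0/9/65525/3/11/14 ; →fallthru
#3 addi  $r3, $r1, 14 ; 0/9/65525/23/11/14
#4 and  $r5, $r4, $r2 ; 0/9/65525/23/11/1
#5 bne  $r3, $r2, L8 ; 0/9/65525/23/11/1 ; →target
#6 ori   $r5, $r4, 10 ; 0/9/65525/23/11/11
#8 addi  $r2, $r2, 1 ; 0/9/65526/23/11/11
#9 addi  $r3, $r3, 1 ; 0/9/65526/24/11/11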